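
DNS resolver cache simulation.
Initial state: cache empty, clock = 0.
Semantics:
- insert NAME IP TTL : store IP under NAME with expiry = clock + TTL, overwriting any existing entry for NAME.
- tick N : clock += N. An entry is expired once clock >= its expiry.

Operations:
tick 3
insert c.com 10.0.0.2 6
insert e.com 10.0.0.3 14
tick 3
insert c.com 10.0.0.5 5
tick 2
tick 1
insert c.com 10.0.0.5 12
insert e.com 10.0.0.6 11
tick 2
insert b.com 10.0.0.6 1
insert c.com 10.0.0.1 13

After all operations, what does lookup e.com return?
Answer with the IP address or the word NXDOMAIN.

Answer: 10.0.0.6

Derivation:
Op 1: tick 3 -> clock=3.
Op 2: insert c.com -> 10.0.0.2 (expiry=3+6=9). clock=3
Op 3: insert e.com -> 10.0.0.3 (expiry=3+14=17). clock=3
Op 4: tick 3 -> clock=6.
Op 5: insert c.com -> 10.0.0.5 (expiry=6+5=11). clock=6
Op 6: tick 2 -> clock=8.
Op 7: tick 1 -> clock=9.
Op 8: insert c.com -> 10.0.0.5 (expiry=9+12=21). clock=9
Op 9: insert e.com -> 10.0.0.6 (expiry=9+11=20). clock=9
Op 10: tick 2 -> clock=11.
Op 11: insert b.com -> 10.0.0.6 (expiry=11+1=12). clock=11
Op 12: insert c.com -> 10.0.0.1 (expiry=11+13=24). clock=11
lookup e.com: present, ip=10.0.0.6 expiry=20 > clock=11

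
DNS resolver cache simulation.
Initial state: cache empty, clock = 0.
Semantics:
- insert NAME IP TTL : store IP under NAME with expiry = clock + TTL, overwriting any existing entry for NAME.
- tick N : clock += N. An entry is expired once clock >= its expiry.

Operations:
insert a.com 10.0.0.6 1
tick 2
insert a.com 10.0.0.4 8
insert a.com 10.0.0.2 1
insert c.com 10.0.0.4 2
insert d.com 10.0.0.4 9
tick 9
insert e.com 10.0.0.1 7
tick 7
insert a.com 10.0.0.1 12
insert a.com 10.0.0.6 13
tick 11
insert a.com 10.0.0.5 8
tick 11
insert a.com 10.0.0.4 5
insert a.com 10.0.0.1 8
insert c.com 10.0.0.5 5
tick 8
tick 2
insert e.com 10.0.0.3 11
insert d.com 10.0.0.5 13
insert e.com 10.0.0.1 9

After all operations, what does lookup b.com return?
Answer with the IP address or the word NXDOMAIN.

Op 1: insert a.com -> 10.0.0.6 (expiry=0+1=1). clock=0
Op 2: tick 2 -> clock=2. purged={a.com}
Op 3: insert a.com -> 10.0.0.4 (expiry=2+8=10). clock=2
Op 4: insert a.com -> 10.0.0.2 (expiry=2+1=3). clock=2
Op 5: insert c.com -> 10.0.0.4 (expiry=2+2=4). clock=2
Op 6: insert d.com -> 10.0.0.4 (expiry=2+9=11). clock=2
Op 7: tick 9 -> clock=11. purged={a.com,c.com,d.com}
Op 8: insert e.com -> 10.0.0.1 (expiry=11+7=18). clock=11
Op 9: tick 7 -> clock=18. purged={e.com}
Op 10: insert a.com -> 10.0.0.1 (expiry=18+12=30). clock=18
Op 11: insert a.com -> 10.0.0.6 (expiry=18+13=31). clock=18
Op 12: tick 11 -> clock=29.
Op 13: insert a.com -> 10.0.0.5 (expiry=29+8=37). clock=29
Op 14: tick 11 -> clock=40. purged={a.com}
Op 15: insert a.com -> 10.0.0.4 (expiry=40+5=45). clock=40
Op 16: insert a.com -> 10.0.0.1 (expiry=40+8=48). clock=40
Op 17: insert c.com -> 10.0.0.5 (expiry=40+5=45). clock=40
Op 18: tick 8 -> clock=48. purged={a.com,c.com}
Op 19: tick 2 -> clock=50.
Op 20: insert e.com -> 10.0.0.3 (expiry=50+11=61). clock=50
Op 21: insert d.com -> 10.0.0.5 (expiry=50+13=63). clock=50
Op 22: insert e.com -> 10.0.0.1 (expiry=50+9=59). clock=50
lookup b.com: not in cache (expired or never inserted)

Answer: NXDOMAIN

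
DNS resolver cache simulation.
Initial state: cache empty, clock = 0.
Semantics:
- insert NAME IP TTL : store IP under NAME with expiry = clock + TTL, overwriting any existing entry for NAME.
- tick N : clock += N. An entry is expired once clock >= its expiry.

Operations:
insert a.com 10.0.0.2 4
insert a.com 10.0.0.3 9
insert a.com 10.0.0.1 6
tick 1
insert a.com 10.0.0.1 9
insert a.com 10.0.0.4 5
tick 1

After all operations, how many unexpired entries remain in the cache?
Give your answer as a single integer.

Answer: 1

Derivation:
Op 1: insert a.com -> 10.0.0.2 (expiry=0+4=4). clock=0
Op 2: insert a.com -> 10.0.0.3 (expiry=0+9=9). clock=0
Op 3: insert a.com -> 10.0.0.1 (expiry=0+6=6). clock=0
Op 4: tick 1 -> clock=1.
Op 5: insert a.com -> 10.0.0.1 (expiry=1+9=10). clock=1
Op 6: insert a.com -> 10.0.0.4 (expiry=1+5=6). clock=1
Op 7: tick 1 -> clock=2.
Final cache (unexpired): {a.com} -> size=1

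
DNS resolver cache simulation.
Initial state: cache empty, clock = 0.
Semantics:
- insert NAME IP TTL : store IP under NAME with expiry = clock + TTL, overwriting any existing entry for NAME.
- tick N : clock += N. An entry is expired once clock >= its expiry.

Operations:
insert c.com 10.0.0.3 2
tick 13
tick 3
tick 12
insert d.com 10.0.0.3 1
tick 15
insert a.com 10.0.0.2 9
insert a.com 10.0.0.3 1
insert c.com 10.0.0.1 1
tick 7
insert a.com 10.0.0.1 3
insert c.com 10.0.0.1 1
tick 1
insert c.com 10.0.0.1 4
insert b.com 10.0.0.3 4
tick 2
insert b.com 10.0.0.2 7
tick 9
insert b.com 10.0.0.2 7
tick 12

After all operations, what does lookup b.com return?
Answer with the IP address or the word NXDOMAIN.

Op 1: insert c.com -> 10.0.0.3 (expiry=0+2=2). clock=0
Op 2: tick 13 -> clock=13. purged={c.com}
Op 3: tick 3 -> clock=16.
Op 4: tick 12 -> clock=28.
Op 5: insert d.com -> 10.0.0.3 (expiry=28+1=29). clock=28
Op 6: tick 15 -> clock=43. purged={d.com}
Op 7: insert a.com -> 10.0.0.2 (expiry=43+9=52). clock=43
Op 8: insert a.com -> 10.0.0.3 (expiry=43+1=44). clock=43
Op 9: insert c.com -> 10.0.0.1 (expiry=43+1=44). clock=43
Op 10: tick 7 -> clock=50. purged={a.com,c.com}
Op 11: insert a.com -> 10.0.0.1 (expiry=50+3=53). clock=50
Op 12: insert c.com -> 10.0.0.1 (expiry=50+1=51). clock=50
Op 13: tick 1 -> clock=51. purged={c.com}
Op 14: insert c.com -> 10.0.0.1 (expiry=51+4=55). clock=51
Op 15: insert b.com -> 10.0.0.3 (expiry=51+4=55). clock=51
Op 16: tick 2 -> clock=53. purged={a.com}
Op 17: insert b.com -> 10.0.0.2 (expiry=53+7=60). clock=53
Op 18: tick 9 -> clock=62. purged={b.com,c.com}
Op 19: insert b.com -> 10.0.0.2 (expiry=62+7=69). clock=62
Op 20: tick 12 -> clock=74. purged={b.com}
lookup b.com: not in cache (expired or never inserted)

Answer: NXDOMAIN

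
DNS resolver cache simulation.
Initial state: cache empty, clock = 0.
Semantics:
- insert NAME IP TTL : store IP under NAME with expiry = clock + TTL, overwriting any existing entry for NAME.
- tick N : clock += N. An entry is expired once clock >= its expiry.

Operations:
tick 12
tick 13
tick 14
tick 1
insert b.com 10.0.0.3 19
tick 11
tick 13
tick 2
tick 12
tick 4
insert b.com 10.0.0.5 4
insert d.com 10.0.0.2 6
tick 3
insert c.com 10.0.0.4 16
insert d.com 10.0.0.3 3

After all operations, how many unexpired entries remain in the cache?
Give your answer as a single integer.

Answer: 3

Derivation:
Op 1: tick 12 -> clock=12.
Op 2: tick 13 -> clock=25.
Op 3: tick 14 -> clock=39.
Op 4: tick 1 -> clock=40.
Op 5: insert b.com -> 10.0.0.3 (expiry=40+19=59). clock=40
Op 6: tick 11 -> clock=51.
Op 7: tick 13 -> clock=64. purged={b.com}
Op 8: tick 2 -> clock=66.
Op 9: tick 12 -> clock=78.
Op 10: tick 4 -> clock=82.
Op 11: insert b.com -> 10.0.0.5 (expiry=82+4=86). clock=82
Op 12: insert d.com -> 10.0.0.2 (expiry=82+6=88). clock=82
Op 13: tick 3 -> clock=85.
Op 14: insert c.com -> 10.0.0.4 (expiry=85+16=101). clock=85
Op 15: insert d.com -> 10.0.0.3 (expiry=85+3=88). clock=85
Final cache (unexpired): {b.com,c.com,d.com} -> size=3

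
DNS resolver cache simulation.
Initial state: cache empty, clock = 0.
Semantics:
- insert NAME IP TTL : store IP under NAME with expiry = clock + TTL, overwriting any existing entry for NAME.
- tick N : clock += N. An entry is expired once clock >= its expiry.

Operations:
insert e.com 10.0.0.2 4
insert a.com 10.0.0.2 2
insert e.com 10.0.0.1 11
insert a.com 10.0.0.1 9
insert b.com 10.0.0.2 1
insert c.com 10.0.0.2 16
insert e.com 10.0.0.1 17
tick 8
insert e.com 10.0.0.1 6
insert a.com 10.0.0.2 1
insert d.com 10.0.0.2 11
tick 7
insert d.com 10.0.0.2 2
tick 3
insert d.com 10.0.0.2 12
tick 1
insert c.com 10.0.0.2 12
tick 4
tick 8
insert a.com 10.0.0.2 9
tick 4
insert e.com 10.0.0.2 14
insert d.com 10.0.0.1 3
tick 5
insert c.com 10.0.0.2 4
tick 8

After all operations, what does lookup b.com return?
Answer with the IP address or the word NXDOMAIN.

Answer: NXDOMAIN

Derivation:
Op 1: insert e.com -> 10.0.0.2 (expiry=0+4=4). clock=0
Op 2: insert a.com -> 10.0.0.2 (expiry=0+2=2). clock=0
Op 3: insert e.com -> 10.0.0.1 (expiry=0+11=11). clock=0
Op 4: insert a.com -> 10.0.0.1 (expiry=0+9=9). clock=0
Op 5: insert b.com -> 10.0.0.2 (expiry=0+1=1). clock=0
Op 6: insert c.com -> 10.0.0.2 (expiry=0+16=16). clock=0
Op 7: insert e.com -> 10.0.0.1 (expiry=0+17=17). clock=0
Op 8: tick 8 -> clock=8. purged={b.com}
Op 9: insert e.com -> 10.0.0.1 (expiry=8+6=14). clock=8
Op 10: insert a.com -> 10.0.0.2 (expiry=8+1=9). clock=8
Op 11: insert d.com -> 10.0.0.2 (expiry=8+11=19). clock=8
Op 12: tick 7 -> clock=15. purged={a.com,e.com}
Op 13: insert d.com -> 10.0.0.2 (expiry=15+2=17). clock=15
Op 14: tick 3 -> clock=18. purged={c.com,d.com}
Op 15: insert d.com -> 10.0.0.2 (expiry=18+12=30). clock=18
Op 16: tick 1 -> clock=19.
Op 17: insert c.com -> 10.0.0.2 (expiry=19+12=31). clock=19
Op 18: tick 4 -> clock=23.
Op 19: tick 8 -> clock=31. purged={c.com,d.com}
Op 20: insert a.com -> 10.0.0.2 (expiry=31+9=40). clock=31
Op 21: tick 4 -> clock=35.
Op 22: insert e.com -> 10.0.0.2 (expiry=35+14=49). clock=35
Op 23: insert d.com -> 10.0.0.1 (expiry=35+3=38). clock=35
Op 24: tick 5 -> clock=40. purged={a.com,d.com}
Op 25: insert c.com -> 10.0.0.2 (expiry=40+4=44). clock=40
Op 26: tick 8 -> clock=48. purged={c.com}
lookup b.com: not in cache (expired or never inserted)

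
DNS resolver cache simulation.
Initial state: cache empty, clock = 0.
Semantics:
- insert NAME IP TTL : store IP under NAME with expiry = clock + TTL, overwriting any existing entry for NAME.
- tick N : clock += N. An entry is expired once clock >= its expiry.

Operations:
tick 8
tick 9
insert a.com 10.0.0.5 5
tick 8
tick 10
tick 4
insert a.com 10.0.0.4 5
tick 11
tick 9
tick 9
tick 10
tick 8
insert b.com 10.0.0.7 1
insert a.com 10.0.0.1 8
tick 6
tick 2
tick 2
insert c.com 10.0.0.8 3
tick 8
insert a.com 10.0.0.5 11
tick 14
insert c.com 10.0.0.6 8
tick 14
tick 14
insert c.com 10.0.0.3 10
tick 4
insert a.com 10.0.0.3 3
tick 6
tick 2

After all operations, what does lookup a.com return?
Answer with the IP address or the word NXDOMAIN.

Answer: NXDOMAIN

Derivation:
Op 1: tick 8 -> clock=8.
Op 2: tick 9 -> clock=17.
Op 3: insert a.com -> 10.0.0.5 (expiry=17+5=22). clock=17
Op 4: tick 8 -> clock=25. purged={a.com}
Op 5: tick 10 -> clock=35.
Op 6: tick 4 -> clock=39.
Op 7: insert a.com -> 10.0.0.4 (expiry=39+5=44). clock=39
Op 8: tick 11 -> clock=50. purged={a.com}
Op 9: tick 9 -> clock=59.
Op 10: tick 9 -> clock=68.
Op 11: tick 10 -> clock=78.
Op 12: tick 8 -> clock=86.
Op 13: insert b.com -> 10.0.0.7 (expiry=86+1=87). clock=86
Op 14: insert a.com -> 10.0.0.1 (expiry=86+8=94). clock=86
Op 15: tick 6 -> clock=92. purged={b.com}
Op 16: tick 2 -> clock=94. purged={a.com}
Op 17: tick 2 -> clock=96.
Op 18: insert c.com -> 10.0.0.8 (expiry=96+3=99). clock=96
Op 19: tick 8 -> clock=104. purged={c.com}
Op 20: insert a.com -> 10.0.0.5 (expiry=104+11=115). clock=104
Op 21: tick 14 -> clock=118. purged={a.com}
Op 22: insert c.com -> 10.0.0.6 (expiry=118+8=126). clock=118
Op 23: tick 14 -> clock=132. purged={c.com}
Op 24: tick 14 -> clock=146.
Op 25: insert c.com -> 10.0.0.3 (expiry=146+10=156). clock=146
Op 26: tick 4 -> clock=150.
Op 27: insert a.com -> 10.0.0.3 (expiry=150+3=153). clock=150
Op 28: tick 6 -> clock=156. purged={a.com,c.com}
Op 29: tick 2 -> clock=158.
lookup a.com: not in cache (expired or never inserted)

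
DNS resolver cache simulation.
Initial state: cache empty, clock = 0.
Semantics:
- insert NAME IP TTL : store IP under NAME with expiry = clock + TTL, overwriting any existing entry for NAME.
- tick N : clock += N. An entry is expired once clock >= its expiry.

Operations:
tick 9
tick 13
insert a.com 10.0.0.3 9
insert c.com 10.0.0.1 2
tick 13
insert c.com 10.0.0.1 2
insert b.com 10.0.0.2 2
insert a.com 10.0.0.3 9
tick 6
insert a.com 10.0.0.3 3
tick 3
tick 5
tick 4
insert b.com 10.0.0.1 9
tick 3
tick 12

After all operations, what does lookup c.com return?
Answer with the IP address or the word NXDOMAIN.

Answer: NXDOMAIN

Derivation:
Op 1: tick 9 -> clock=9.
Op 2: tick 13 -> clock=22.
Op 3: insert a.com -> 10.0.0.3 (expiry=22+9=31). clock=22
Op 4: insert c.com -> 10.0.0.1 (expiry=22+2=24). clock=22
Op 5: tick 13 -> clock=35. purged={a.com,c.com}
Op 6: insert c.com -> 10.0.0.1 (expiry=35+2=37). clock=35
Op 7: insert b.com -> 10.0.0.2 (expiry=35+2=37). clock=35
Op 8: insert a.com -> 10.0.0.3 (expiry=35+9=44). clock=35
Op 9: tick 6 -> clock=41. purged={b.com,c.com}
Op 10: insert a.com -> 10.0.0.3 (expiry=41+3=44). clock=41
Op 11: tick 3 -> clock=44. purged={a.com}
Op 12: tick 5 -> clock=49.
Op 13: tick 4 -> clock=53.
Op 14: insert b.com -> 10.0.0.1 (expiry=53+9=62). clock=53
Op 15: tick 3 -> clock=56.
Op 16: tick 12 -> clock=68. purged={b.com}
lookup c.com: not in cache (expired or never inserted)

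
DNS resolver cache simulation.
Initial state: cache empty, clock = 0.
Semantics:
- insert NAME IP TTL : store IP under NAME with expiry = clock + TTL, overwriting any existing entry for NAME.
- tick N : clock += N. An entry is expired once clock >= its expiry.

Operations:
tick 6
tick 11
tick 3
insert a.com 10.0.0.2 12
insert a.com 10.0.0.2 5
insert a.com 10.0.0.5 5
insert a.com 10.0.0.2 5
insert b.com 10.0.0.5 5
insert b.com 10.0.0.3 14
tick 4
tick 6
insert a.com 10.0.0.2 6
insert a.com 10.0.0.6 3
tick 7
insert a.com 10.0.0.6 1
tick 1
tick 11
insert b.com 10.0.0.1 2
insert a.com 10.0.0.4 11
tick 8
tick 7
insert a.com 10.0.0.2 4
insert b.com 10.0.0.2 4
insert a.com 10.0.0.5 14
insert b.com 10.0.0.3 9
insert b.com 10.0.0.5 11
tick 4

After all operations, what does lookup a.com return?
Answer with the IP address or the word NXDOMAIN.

Op 1: tick 6 -> clock=6.
Op 2: tick 11 -> clock=17.
Op 3: tick 3 -> clock=20.
Op 4: insert a.com -> 10.0.0.2 (expiry=20+12=32). clock=20
Op 5: insert a.com -> 10.0.0.2 (expiry=20+5=25). clock=20
Op 6: insert a.com -> 10.0.0.5 (expiry=20+5=25). clock=20
Op 7: insert a.com -> 10.0.0.2 (expiry=20+5=25). clock=20
Op 8: insert b.com -> 10.0.0.5 (expiry=20+5=25). clock=20
Op 9: insert b.com -> 10.0.0.3 (expiry=20+14=34). clock=20
Op 10: tick 4 -> clock=24.
Op 11: tick 6 -> clock=30. purged={a.com}
Op 12: insert a.com -> 10.0.0.2 (expiry=30+6=36). clock=30
Op 13: insert a.com -> 10.0.0.6 (expiry=30+3=33). clock=30
Op 14: tick 7 -> clock=37. purged={a.com,b.com}
Op 15: insert a.com -> 10.0.0.6 (expiry=37+1=38). clock=37
Op 16: tick 1 -> clock=38. purged={a.com}
Op 17: tick 11 -> clock=49.
Op 18: insert b.com -> 10.0.0.1 (expiry=49+2=51). clock=49
Op 19: insert a.com -> 10.0.0.4 (expiry=49+11=60). clock=49
Op 20: tick 8 -> clock=57. purged={b.com}
Op 21: tick 7 -> clock=64. purged={a.com}
Op 22: insert a.com -> 10.0.0.2 (expiry=64+4=68). clock=64
Op 23: insert b.com -> 10.0.0.2 (expiry=64+4=68). clock=64
Op 24: insert a.com -> 10.0.0.5 (expiry=64+14=78). clock=64
Op 25: insert b.com -> 10.0.0.3 (expiry=64+9=73). clock=64
Op 26: insert b.com -> 10.0.0.5 (expiry=64+11=75). clock=64
Op 27: tick 4 -> clock=68.
lookup a.com: present, ip=10.0.0.5 expiry=78 > clock=68

Answer: 10.0.0.5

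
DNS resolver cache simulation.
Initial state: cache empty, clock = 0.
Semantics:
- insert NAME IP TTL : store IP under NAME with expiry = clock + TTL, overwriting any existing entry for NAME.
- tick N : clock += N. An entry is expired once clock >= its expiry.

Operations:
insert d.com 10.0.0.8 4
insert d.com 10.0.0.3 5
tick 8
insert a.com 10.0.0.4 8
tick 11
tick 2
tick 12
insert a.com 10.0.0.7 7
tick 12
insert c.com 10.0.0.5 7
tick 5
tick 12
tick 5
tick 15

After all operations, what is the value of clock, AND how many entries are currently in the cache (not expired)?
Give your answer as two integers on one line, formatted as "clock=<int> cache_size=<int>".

Answer: clock=82 cache_size=0

Derivation:
Op 1: insert d.com -> 10.0.0.8 (expiry=0+4=4). clock=0
Op 2: insert d.com -> 10.0.0.3 (expiry=0+5=5). clock=0
Op 3: tick 8 -> clock=8. purged={d.com}
Op 4: insert a.com -> 10.0.0.4 (expiry=8+8=16). clock=8
Op 5: tick 11 -> clock=19. purged={a.com}
Op 6: tick 2 -> clock=21.
Op 7: tick 12 -> clock=33.
Op 8: insert a.com -> 10.0.0.7 (expiry=33+7=40). clock=33
Op 9: tick 12 -> clock=45. purged={a.com}
Op 10: insert c.com -> 10.0.0.5 (expiry=45+7=52). clock=45
Op 11: tick 5 -> clock=50.
Op 12: tick 12 -> clock=62. purged={c.com}
Op 13: tick 5 -> clock=67.
Op 14: tick 15 -> clock=82.
Final clock = 82
Final cache (unexpired): {} -> size=0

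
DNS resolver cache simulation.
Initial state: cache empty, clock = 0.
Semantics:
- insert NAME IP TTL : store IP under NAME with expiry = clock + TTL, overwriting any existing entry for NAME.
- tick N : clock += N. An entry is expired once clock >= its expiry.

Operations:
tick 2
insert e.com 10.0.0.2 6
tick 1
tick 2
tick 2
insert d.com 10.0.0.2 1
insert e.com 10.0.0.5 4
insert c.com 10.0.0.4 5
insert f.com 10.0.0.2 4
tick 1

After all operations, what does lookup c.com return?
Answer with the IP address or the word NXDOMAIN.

Op 1: tick 2 -> clock=2.
Op 2: insert e.com -> 10.0.0.2 (expiry=2+6=8). clock=2
Op 3: tick 1 -> clock=3.
Op 4: tick 2 -> clock=5.
Op 5: tick 2 -> clock=7.
Op 6: insert d.com -> 10.0.0.2 (expiry=7+1=8). clock=7
Op 7: insert e.com -> 10.0.0.5 (expiry=7+4=11). clock=7
Op 8: insert c.com -> 10.0.0.4 (expiry=7+5=12). clock=7
Op 9: insert f.com -> 10.0.0.2 (expiry=7+4=11). clock=7
Op 10: tick 1 -> clock=8. purged={d.com}
lookup c.com: present, ip=10.0.0.4 expiry=12 > clock=8

Answer: 10.0.0.4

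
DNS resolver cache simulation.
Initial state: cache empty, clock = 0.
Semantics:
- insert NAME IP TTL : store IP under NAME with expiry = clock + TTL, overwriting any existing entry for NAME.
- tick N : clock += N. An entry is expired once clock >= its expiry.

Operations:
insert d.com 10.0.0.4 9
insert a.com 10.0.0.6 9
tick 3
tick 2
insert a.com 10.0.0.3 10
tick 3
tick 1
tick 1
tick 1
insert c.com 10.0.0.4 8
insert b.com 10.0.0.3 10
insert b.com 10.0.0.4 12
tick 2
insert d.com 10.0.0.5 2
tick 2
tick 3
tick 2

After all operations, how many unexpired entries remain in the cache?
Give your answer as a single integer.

Answer: 1

Derivation:
Op 1: insert d.com -> 10.0.0.4 (expiry=0+9=9). clock=0
Op 2: insert a.com -> 10.0.0.6 (expiry=0+9=9). clock=0
Op 3: tick 3 -> clock=3.
Op 4: tick 2 -> clock=5.
Op 5: insert a.com -> 10.0.0.3 (expiry=5+10=15). clock=5
Op 6: tick 3 -> clock=8.
Op 7: tick 1 -> clock=9. purged={d.com}
Op 8: tick 1 -> clock=10.
Op 9: tick 1 -> clock=11.
Op 10: insert c.com -> 10.0.0.4 (expiry=11+8=19). clock=11
Op 11: insert b.com -> 10.0.0.3 (expiry=11+10=21). clock=11
Op 12: insert b.com -> 10.0.0.4 (expiry=11+12=23). clock=11
Op 13: tick 2 -> clock=13.
Op 14: insert d.com -> 10.0.0.5 (expiry=13+2=15). clock=13
Op 15: tick 2 -> clock=15. purged={a.com,d.com}
Op 16: tick 3 -> clock=18.
Op 17: tick 2 -> clock=20. purged={c.com}
Final cache (unexpired): {b.com} -> size=1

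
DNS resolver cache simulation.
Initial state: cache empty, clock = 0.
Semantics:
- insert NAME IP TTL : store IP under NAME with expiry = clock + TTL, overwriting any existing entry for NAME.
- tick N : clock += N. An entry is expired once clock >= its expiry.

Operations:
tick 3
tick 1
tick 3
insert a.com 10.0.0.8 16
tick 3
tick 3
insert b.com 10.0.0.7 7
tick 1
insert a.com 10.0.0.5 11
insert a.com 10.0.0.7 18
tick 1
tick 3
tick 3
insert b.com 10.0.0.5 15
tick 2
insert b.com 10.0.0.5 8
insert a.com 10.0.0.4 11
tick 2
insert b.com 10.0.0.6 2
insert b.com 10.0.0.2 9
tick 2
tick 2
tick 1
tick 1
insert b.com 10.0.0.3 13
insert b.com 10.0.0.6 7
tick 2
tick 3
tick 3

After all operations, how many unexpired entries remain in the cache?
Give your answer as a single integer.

Answer: 0

Derivation:
Op 1: tick 3 -> clock=3.
Op 2: tick 1 -> clock=4.
Op 3: tick 3 -> clock=7.
Op 4: insert a.com -> 10.0.0.8 (expiry=7+16=23). clock=7
Op 5: tick 3 -> clock=10.
Op 6: tick 3 -> clock=13.
Op 7: insert b.com -> 10.0.0.7 (expiry=13+7=20). clock=13
Op 8: tick 1 -> clock=14.
Op 9: insert a.com -> 10.0.0.5 (expiry=14+11=25). clock=14
Op 10: insert a.com -> 10.0.0.7 (expiry=14+18=32). clock=14
Op 11: tick 1 -> clock=15.
Op 12: tick 3 -> clock=18.
Op 13: tick 3 -> clock=21. purged={b.com}
Op 14: insert b.com -> 10.0.0.5 (expiry=21+15=36). clock=21
Op 15: tick 2 -> clock=23.
Op 16: insert b.com -> 10.0.0.5 (expiry=23+8=31). clock=23
Op 17: insert a.com -> 10.0.0.4 (expiry=23+11=34). clock=23
Op 18: tick 2 -> clock=25.
Op 19: insert b.com -> 10.0.0.6 (expiry=25+2=27). clock=25
Op 20: insert b.com -> 10.0.0.2 (expiry=25+9=34). clock=25
Op 21: tick 2 -> clock=27.
Op 22: tick 2 -> clock=29.
Op 23: tick 1 -> clock=30.
Op 24: tick 1 -> clock=31.
Op 25: insert b.com -> 10.0.0.3 (expiry=31+13=44). clock=31
Op 26: insert b.com -> 10.0.0.6 (expiry=31+7=38). clock=31
Op 27: tick 2 -> clock=33.
Op 28: tick 3 -> clock=36. purged={a.com}
Op 29: tick 3 -> clock=39. purged={b.com}
Final cache (unexpired): {} -> size=0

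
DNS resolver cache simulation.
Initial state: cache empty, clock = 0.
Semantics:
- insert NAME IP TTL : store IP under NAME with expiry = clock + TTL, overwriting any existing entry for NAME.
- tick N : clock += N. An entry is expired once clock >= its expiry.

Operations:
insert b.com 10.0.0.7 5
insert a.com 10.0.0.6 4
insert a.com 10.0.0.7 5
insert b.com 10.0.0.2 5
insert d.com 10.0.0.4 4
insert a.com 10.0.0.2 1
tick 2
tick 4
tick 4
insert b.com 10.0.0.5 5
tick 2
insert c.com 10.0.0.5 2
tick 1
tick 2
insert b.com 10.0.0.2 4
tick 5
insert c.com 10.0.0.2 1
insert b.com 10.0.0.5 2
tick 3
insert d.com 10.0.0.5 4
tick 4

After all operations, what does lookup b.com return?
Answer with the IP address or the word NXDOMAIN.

Answer: NXDOMAIN

Derivation:
Op 1: insert b.com -> 10.0.0.7 (expiry=0+5=5). clock=0
Op 2: insert a.com -> 10.0.0.6 (expiry=0+4=4). clock=0
Op 3: insert a.com -> 10.0.0.7 (expiry=0+5=5). clock=0
Op 4: insert b.com -> 10.0.0.2 (expiry=0+5=5). clock=0
Op 5: insert d.com -> 10.0.0.4 (expiry=0+4=4). clock=0
Op 6: insert a.com -> 10.0.0.2 (expiry=0+1=1). clock=0
Op 7: tick 2 -> clock=2. purged={a.com}
Op 8: tick 4 -> clock=6. purged={b.com,d.com}
Op 9: tick 4 -> clock=10.
Op 10: insert b.com -> 10.0.0.5 (expiry=10+5=15). clock=10
Op 11: tick 2 -> clock=12.
Op 12: insert c.com -> 10.0.0.5 (expiry=12+2=14). clock=12
Op 13: tick 1 -> clock=13.
Op 14: tick 2 -> clock=15. purged={b.com,c.com}
Op 15: insert b.com -> 10.0.0.2 (expiry=15+4=19). clock=15
Op 16: tick 5 -> clock=20. purged={b.com}
Op 17: insert c.com -> 10.0.0.2 (expiry=20+1=21). clock=20
Op 18: insert b.com -> 10.0.0.5 (expiry=20+2=22). clock=20
Op 19: tick 3 -> clock=23. purged={b.com,c.com}
Op 20: insert d.com -> 10.0.0.5 (expiry=23+4=27). clock=23
Op 21: tick 4 -> clock=27. purged={d.com}
lookup b.com: not in cache (expired or never inserted)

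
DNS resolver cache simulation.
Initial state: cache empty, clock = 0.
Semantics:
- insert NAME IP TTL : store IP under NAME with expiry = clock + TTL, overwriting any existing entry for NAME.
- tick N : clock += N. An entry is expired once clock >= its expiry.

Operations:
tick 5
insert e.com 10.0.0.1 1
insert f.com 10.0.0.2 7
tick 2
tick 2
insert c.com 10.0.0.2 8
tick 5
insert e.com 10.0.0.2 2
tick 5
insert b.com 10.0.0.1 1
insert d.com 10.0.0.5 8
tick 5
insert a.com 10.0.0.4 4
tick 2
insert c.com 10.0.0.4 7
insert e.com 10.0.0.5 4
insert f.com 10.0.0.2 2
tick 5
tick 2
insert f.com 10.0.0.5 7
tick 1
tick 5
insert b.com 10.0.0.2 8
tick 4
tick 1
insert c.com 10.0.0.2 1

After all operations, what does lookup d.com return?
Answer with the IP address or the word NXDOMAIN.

Op 1: tick 5 -> clock=5.
Op 2: insert e.com -> 10.0.0.1 (expiry=5+1=6). clock=5
Op 3: insert f.com -> 10.0.0.2 (expiry=5+7=12). clock=5
Op 4: tick 2 -> clock=7. purged={e.com}
Op 5: tick 2 -> clock=9.
Op 6: insert c.com -> 10.0.0.2 (expiry=9+8=17). clock=9
Op 7: tick 5 -> clock=14. purged={f.com}
Op 8: insert e.com -> 10.0.0.2 (expiry=14+2=16). clock=14
Op 9: tick 5 -> clock=19. purged={c.com,e.com}
Op 10: insert b.com -> 10.0.0.1 (expiry=19+1=20). clock=19
Op 11: insert d.com -> 10.0.0.5 (expiry=19+8=27). clock=19
Op 12: tick 5 -> clock=24. purged={b.com}
Op 13: insert a.com -> 10.0.0.4 (expiry=24+4=28). clock=24
Op 14: tick 2 -> clock=26.
Op 15: insert c.com -> 10.0.0.4 (expiry=26+7=33). clock=26
Op 16: insert e.com -> 10.0.0.5 (expiry=26+4=30). clock=26
Op 17: insert f.com -> 10.0.0.2 (expiry=26+2=28). clock=26
Op 18: tick 5 -> clock=31. purged={a.com,d.com,e.com,f.com}
Op 19: tick 2 -> clock=33. purged={c.com}
Op 20: insert f.com -> 10.0.0.5 (expiry=33+7=40). clock=33
Op 21: tick 1 -> clock=34.
Op 22: tick 5 -> clock=39.
Op 23: insert b.com -> 10.0.0.2 (expiry=39+8=47). clock=39
Op 24: tick 4 -> clock=43. purged={f.com}
Op 25: tick 1 -> clock=44.
Op 26: insert c.com -> 10.0.0.2 (expiry=44+1=45). clock=44
lookup d.com: not in cache (expired or never inserted)

Answer: NXDOMAIN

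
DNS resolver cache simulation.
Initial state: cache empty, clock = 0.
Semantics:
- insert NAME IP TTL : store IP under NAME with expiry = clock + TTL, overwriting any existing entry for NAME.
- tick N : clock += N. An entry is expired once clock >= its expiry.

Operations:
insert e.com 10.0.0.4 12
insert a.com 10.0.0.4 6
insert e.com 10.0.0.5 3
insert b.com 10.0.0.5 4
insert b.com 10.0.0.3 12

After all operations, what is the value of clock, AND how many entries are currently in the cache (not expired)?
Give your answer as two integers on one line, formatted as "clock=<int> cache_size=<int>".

Op 1: insert e.com -> 10.0.0.4 (expiry=0+12=12). clock=0
Op 2: insert a.com -> 10.0.0.4 (expiry=0+6=6). clock=0
Op 3: insert e.com -> 10.0.0.5 (expiry=0+3=3). clock=0
Op 4: insert b.com -> 10.0.0.5 (expiry=0+4=4). clock=0
Op 5: insert b.com -> 10.0.0.3 (expiry=0+12=12). clock=0
Final clock = 0
Final cache (unexpired): {a.com,b.com,e.com} -> size=3

Answer: clock=0 cache_size=3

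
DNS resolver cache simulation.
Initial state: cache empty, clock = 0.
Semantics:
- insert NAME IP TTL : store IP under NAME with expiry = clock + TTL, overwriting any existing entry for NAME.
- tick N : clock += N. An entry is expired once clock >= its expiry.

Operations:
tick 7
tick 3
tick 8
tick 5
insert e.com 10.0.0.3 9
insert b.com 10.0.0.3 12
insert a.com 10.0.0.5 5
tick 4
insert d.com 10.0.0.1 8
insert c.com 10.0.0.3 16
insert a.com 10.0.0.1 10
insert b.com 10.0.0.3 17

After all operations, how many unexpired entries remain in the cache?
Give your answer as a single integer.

Op 1: tick 7 -> clock=7.
Op 2: tick 3 -> clock=10.
Op 3: tick 8 -> clock=18.
Op 4: tick 5 -> clock=23.
Op 5: insert e.com -> 10.0.0.3 (expiry=23+9=32). clock=23
Op 6: insert b.com -> 10.0.0.3 (expiry=23+12=35). clock=23
Op 7: insert a.com -> 10.0.0.5 (expiry=23+5=28). clock=23
Op 8: tick 4 -> clock=27.
Op 9: insert d.com -> 10.0.0.1 (expiry=27+8=35). clock=27
Op 10: insert c.com -> 10.0.0.3 (expiry=27+16=43). clock=27
Op 11: insert a.com -> 10.0.0.1 (expiry=27+10=37). clock=27
Op 12: insert b.com -> 10.0.0.3 (expiry=27+17=44). clock=27
Final cache (unexpired): {a.com,b.com,c.com,d.com,e.com} -> size=5

Answer: 5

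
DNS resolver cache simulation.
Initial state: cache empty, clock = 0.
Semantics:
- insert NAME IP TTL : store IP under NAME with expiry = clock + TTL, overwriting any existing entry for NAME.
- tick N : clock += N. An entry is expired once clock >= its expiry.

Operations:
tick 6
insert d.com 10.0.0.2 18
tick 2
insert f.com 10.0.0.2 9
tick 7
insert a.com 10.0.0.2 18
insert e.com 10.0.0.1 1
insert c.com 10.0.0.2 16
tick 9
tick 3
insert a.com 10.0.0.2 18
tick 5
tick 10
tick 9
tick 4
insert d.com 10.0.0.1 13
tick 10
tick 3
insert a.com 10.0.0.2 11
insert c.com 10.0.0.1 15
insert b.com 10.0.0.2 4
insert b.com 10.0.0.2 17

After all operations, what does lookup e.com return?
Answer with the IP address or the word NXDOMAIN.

Answer: NXDOMAIN

Derivation:
Op 1: tick 6 -> clock=6.
Op 2: insert d.com -> 10.0.0.2 (expiry=6+18=24). clock=6
Op 3: tick 2 -> clock=8.
Op 4: insert f.com -> 10.0.0.2 (expiry=8+9=17). clock=8
Op 5: tick 7 -> clock=15.
Op 6: insert a.com -> 10.0.0.2 (expiry=15+18=33). clock=15
Op 7: insert e.com -> 10.0.0.1 (expiry=15+1=16). clock=15
Op 8: insert c.com -> 10.0.0.2 (expiry=15+16=31). clock=15
Op 9: tick 9 -> clock=24. purged={d.com,e.com,f.com}
Op 10: tick 3 -> clock=27.
Op 11: insert a.com -> 10.0.0.2 (expiry=27+18=45). clock=27
Op 12: tick 5 -> clock=32. purged={c.com}
Op 13: tick 10 -> clock=42.
Op 14: tick 9 -> clock=51. purged={a.com}
Op 15: tick 4 -> clock=55.
Op 16: insert d.com -> 10.0.0.1 (expiry=55+13=68). clock=55
Op 17: tick 10 -> clock=65.
Op 18: tick 3 -> clock=68. purged={d.com}
Op 19: insert a.com -> 10.0.0.2 (expiry=68+11=79). clock=68
Op 20: insert c.com -> 10.0.0.1 (expiry=68+15=83). clock=68
Op 21: insert b.com -> 10.0.0.2 (expiry=68+4=72). clock=68
Op 22: insert b.com -> 10.0.0.2 (expiry=68+17=85). clock=68
lookup e.com: not in cache (expired or never inserted)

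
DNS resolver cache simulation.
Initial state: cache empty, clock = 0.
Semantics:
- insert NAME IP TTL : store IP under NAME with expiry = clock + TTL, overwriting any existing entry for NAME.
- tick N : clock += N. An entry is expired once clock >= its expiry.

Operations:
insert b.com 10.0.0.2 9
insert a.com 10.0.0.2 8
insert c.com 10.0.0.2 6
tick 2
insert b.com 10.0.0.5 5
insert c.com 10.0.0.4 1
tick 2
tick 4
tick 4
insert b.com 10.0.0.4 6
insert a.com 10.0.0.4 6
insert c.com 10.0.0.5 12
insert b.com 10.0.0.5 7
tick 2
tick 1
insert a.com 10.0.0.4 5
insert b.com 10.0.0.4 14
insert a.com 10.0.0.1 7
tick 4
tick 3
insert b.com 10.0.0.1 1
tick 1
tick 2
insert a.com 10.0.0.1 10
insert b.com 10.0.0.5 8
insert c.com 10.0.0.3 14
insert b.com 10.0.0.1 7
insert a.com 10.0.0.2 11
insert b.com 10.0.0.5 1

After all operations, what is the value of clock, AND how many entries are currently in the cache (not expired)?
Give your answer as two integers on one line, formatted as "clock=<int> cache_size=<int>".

Answer: clock=25 cache_size=3

Derivation:
Op 1: insert b.com -> 10.0.0.2 (expiry=0+9=9). clock=0
Op 2: insert a.com -> 10.0.0.2 (expiry=0+8=8). clock=0
Op 3: insert c.com -> 10.0.0.2 (expiry=0+6=6). clock=0
Op 4: tick 2 -> clock=2.
Op 5: insert b.com -> 10.0.0.5 (expiry=2+5=7). clock=2
Op 6: insert c.com -> 10.0.0.4 (expiry=2+1=3). clock=2
Op 7: tick 2 -> clock=4. purged={c.com}
Op 8: tick 4 -> clock=8. purged={a.com,b.com}
Op 9: tick 4 -> clock=12.
Op 10: insert b.com -> 10.0.0.4 (expiry=12+6=18). clock=12
Op 11: insert a.com -> 10.0.0.4 (expiry=12+6=18). clock=12
Op 12: insert c.com -> 10.0.0.5 (expiry=12+12=24). clock=12
Op 13: insert b.com -> 10.0.0.5 (expiry=12+7=19). clock=12
Op 14: tick 2 -> clock=14.
Op 15: tick 1 -> clock=15.
Op 16: insert a.com -> 10.0.0.4 (expiry=15+5=20). clock=15
Op 17: insert b.com -> 10.0.0.4 (expiry=15+14=29). clock=15
Op 18: insert a.com -> 10.0.0.1 (expiry=15+7=22). clock=15
Op 19: tick 4 -> clock=19.
Op 20: tick 3 -> clock=22. purged={a.com}
Op 21: insert b.com -> 10.0.0.1 (expiry=22+1=23). clock=22
Op 22: tick 1 -> clock=23. purged={b.com}
Op 23: tick 2 -> clock=25. purged={c.com}
Op 24: insert a.com -> 10.0.0.1 (expiry=25+10=35). clock=25
Op 25: insert b.com -> 10.0.0.5 (expiry=25+8=33). clock=25
Op 26: insert c.com -> 10.0.0.3 (expiry=25+14=39). clock=25
Op 27: insert b.com -> 10.0.0.1 (expiry=25+7=32). clock=25
Op 28: insert a.com -> 10.0.0.2 (expiry=25+11=36). clock=25
Op 29: insert b.com -> 10.0.0.5 (expiry=25+1=26). clock=25
Final clock = 25
Final cache (unexpired): {a.com,b.com,c.com} -> size=3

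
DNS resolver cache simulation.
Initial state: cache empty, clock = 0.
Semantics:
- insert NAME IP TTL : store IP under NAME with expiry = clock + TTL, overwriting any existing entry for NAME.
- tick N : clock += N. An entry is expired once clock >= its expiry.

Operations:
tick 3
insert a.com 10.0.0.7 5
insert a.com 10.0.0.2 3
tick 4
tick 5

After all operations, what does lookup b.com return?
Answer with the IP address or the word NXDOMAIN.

Answer: NXDOMAIN

Derivation:
Op 1: tick 3 -> clock=3.
Op 2: insert a.com -> 10.0.0.7 (expiry=3+5=8). clock=3
Op 3: insert a.com -> 10.0.0.2 (expiry=3+3=6). clock=3
Op 4: tick 4 -> clock=7. purged={a.com}
Op 5: tick 5 -> clock=12.
lookup b.com: not in cache (expired or never inserted)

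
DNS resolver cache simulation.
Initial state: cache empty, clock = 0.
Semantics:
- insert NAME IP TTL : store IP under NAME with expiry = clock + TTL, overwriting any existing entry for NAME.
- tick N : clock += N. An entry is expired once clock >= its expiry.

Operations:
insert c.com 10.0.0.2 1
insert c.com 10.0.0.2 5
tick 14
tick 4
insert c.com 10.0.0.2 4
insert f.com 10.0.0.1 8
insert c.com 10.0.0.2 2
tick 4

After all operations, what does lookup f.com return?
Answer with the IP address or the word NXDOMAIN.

Op 1: insert c.com -> 10.0.0.2 (expiry=0+1=1). clock=0
Op 2: insert c.com -> 10.0.0.2 (expiry=0+5=5). clock=0
Op 3: tick 14 -> clock=14. purged={c.com}
Op 4: tick 4 -> clock=18.
Op 5: insert c.com -> 10.0.0.2 (expiry=18+4=22). clock=18
Op 6: insert f.com -> 10.0.0.1 (expiry=18+8=26). clock=18
Op 7: insert c.com -> 10.0.0.2 (expiry=18+2=20). clock=18
Op 8: tick 4 -> clock=22. purged={c.com}
lookup f.com: present, ip=10.0.0.1 expiry=26 > clock=22

Answer: 10.0.0.1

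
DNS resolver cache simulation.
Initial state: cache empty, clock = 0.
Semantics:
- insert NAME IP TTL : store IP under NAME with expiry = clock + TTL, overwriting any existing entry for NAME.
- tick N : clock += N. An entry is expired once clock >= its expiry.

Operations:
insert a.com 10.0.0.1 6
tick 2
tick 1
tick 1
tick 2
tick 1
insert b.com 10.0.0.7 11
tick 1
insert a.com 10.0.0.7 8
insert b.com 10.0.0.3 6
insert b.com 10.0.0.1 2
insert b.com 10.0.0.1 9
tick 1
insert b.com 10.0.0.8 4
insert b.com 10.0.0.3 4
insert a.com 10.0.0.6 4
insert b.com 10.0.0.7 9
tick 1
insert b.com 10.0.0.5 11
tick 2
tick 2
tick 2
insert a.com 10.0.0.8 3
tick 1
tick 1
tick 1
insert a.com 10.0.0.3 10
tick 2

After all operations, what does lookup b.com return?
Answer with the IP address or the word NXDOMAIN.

Answer: NXDOMAIN

Derivation:
Op 1: insert a.com -> 10.0.0.1 (expiry=0+6=6). clock=0
Op 2: tick 2 -> clock=2.
Op 3: tick 1 -> clock=3.
Op 4: tick 1 -> clock=4.
Op 5: tick 2 -> clock=6. purged={a.com}
Op 6: tick 1 -> clock=7.
Op 7: insert b.com -> 10.0.0.7 (expiry=7+11=18). clock=7
Op 8: tick 1 -> clock=8.
Op 9: insert a.com -> 10.0.0.7 (expiry=8+8=16). clock=8
Op 10: insert b.com -> 10.0.0.3 (expiry=8+6=14). clock=8
Op 11: insert b.com -> 10.0.0.1 (expiry=8+2=10). clock=8
Op 12: insert b.com -> 10.0.0.1 (expiry=8+9=17). clock=8
Op 13: tick 1 -> clock=9.
Op 14: insert b.com -> 10.0.0.8 (expiry=9+4=13). clock=9
Op 15: insert b.com -> 10.0.0.3 (expiry=9+4=13). clock=9
Op 16: insert a.com -> 10.0.0.6 (expiry=9+4=13). clock=9
Op 17: insert b.com -> 10.0.0.7 (expiry=9+9=18). clock=9
Op 18: tick 1 -> clock=10.
Op 19: insert b.com -> 10.0.0.5 (expiry=10+11=21). clock=10
Op 20: tick 2 -> clock=12.
Op 21: tick 2 -> clock=14. purged={a.com}
Op 22: tick 2 -> clock=16.
Op 23: insert a.com -> 10.0.0.8 (expiry=16+3=19). clock=16
Op 24: tick 1 -> clock=17.
Op 25: tick 1 -> clock=18.
Op 26: tick 1 -> clock=19. purged={a.com}
Op 27: insert a.com -> 10.0.0.3 (expiry=19+10=29). clock=19
Op 28: tick 2 -> clock=21. purged={b.com}
lookup b.com: not in cache (expired or never inserted)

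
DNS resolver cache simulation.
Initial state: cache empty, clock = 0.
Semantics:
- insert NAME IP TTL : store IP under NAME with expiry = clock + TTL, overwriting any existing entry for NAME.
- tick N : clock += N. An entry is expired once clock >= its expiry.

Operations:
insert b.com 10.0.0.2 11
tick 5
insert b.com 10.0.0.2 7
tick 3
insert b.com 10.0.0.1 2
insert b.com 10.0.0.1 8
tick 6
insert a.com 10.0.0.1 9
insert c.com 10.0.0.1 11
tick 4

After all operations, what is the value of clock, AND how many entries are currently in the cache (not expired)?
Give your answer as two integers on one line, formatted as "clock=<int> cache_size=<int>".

Op 1: insert b.com -> 10.0.0.2 (expiry=0+11=11). clock=0
Op 2: tick 5 -> clock=5.
Op 3: insert b.com -> 10.0.0.2 (expiry=5+7=12). clock=5
Op 4: tick 3 -> clock=8.
Op 5: insert b.com -> 10.0.0.1 (expiry=8+2=10). clock=8
Op 6: insert b.com -> 10.0.0.1 (expiry=8+8=16). clock=8
Op 7: tick 6 -> clock=14.
Op 8: insert a.com -> 10.0.0.1 (expiry=14+9=23). clock=14
Op 9: insert c.com -> 10.0.0.1 (expiry=14+11=25). clock=14
Op 10: tick 4 -> clock=18. purged={b.com}
Final clock = 18
Final cache (unexpired): {a.com,c.com} -> size=2

Answer: clock=18 cache_size=2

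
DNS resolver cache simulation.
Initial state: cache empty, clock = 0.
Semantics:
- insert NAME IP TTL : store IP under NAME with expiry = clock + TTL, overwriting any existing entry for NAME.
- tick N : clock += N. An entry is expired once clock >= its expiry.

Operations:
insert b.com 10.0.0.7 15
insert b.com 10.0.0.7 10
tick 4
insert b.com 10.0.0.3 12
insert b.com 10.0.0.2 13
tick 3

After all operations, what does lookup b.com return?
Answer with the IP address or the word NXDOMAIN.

Answer: 10.0.0.2

Derivation:
Op 1: insert b.com -> 10.0.0.7 (expiry=0+15=15). clock=0
Op 2: insert b.com -> 10.0.0.7 (expiry=0+10=10). clock=0
Op 3: tick 4 -> clock=4.
Op 4: insert b.com -> 10.0.0.3 (expiry=4+12=16). clock=4
Op 5: insert b.com -> 10.0.0.2 (expiry=4+13=17). clock=4
Op 6: tick 3 -> clock=7.
lookup b.com: present, ip=10.0.0.2 expiry=17 > clock=7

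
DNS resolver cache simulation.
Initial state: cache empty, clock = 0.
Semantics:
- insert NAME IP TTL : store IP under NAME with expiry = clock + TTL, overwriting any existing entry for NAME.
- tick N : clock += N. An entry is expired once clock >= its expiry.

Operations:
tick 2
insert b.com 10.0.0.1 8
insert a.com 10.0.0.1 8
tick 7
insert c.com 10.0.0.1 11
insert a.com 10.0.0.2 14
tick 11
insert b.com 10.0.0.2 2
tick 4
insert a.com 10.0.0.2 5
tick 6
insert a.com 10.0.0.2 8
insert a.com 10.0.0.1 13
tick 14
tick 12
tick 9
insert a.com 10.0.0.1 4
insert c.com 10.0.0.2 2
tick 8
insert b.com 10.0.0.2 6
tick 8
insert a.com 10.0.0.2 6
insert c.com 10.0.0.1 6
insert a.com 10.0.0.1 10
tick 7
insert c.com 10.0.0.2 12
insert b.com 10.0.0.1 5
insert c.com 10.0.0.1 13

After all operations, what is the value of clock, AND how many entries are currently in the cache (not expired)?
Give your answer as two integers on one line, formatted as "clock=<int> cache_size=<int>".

Op 1: tick 2 -> clock=2.
Op 2: insert b.com -> 10.0.0.1 (expiry=2+8=10). clock=2
Op 3: insert a.com -> 10.0.0.1 (expiry=2+8=10). clock=2
Op 4: tick 7 -> clock=9.
Op 5: insert c.com -> 10.0.0.1 (expiry=9+11=20). clock=9
Op 6: insert a.com -> 10.0.0.2 (expiry=9+14=23). clock=9
Op 7: tick 11 -> clock=20. purged={b.com,c.com}
Op 8: insert b.com -> 10.0.0.2 (expiry=20+2=22). clock=20
Op 9: tick 4 -> clock=24. purged={a.com,b.com}
Op 10: insert a.com -> 10.0.0.2 (expiry=24+5=29). clock=24
Op 11: tick 6 -> clock=30. purged={a.com}
Op 12: insert a.com -> 10.0.0.2 (expiry=30+8=38). clock=30
Op 13: insert a.com -> 10.0.0.1 (expiry=30+13=43). clock=30
Op 14: tick 14 -> clock=44. purged={a.com}
Op 15: tick 12 -> clock=56.
Op 16: tick 9 -> clock=65.
Op 17: insert a.com -> 10.0.0.1 (expiry=65+4=69). clock=65
Op 18: insert c.com -> 10.0.0.2 (expiry=65+2=67). clock=65
Op 19: tick 8 -> clock=73. purged={a.com,c.com}
Op 20: insert b.com -> 10.0.0.2 (expiry=73+6=79). clock=73
Op 21: tick 8 -> clock=81. purged={b.com}
Op 22: insert a.com -> 10.0.0.2 (expiry=81+6=87). clock=81
Op 23: insert c.com -> 10.0.0.1 (expiry=81+6=87). clock=81
Op 24: insert a.com -> 10.0.0.1 (expiry=81+10=91). clock=81
Op 25: tick 7 -> clock=88. purged={c.com}
Op 26: insert c.com -> 10.0.0.2 (expiry=88+12=100). clock=88
Op 27: insert b.com -> 10.0.0.1 (expiry=88+5=93). clock=88
Op 28: insert c.com -> 10.0.0.1 (expiry=88+13=101). clock=88
Final clock = 88
Final cache (unexpired): {a.com,b.com,c.com} -> size=3

Answer: clock=88 cache_size=3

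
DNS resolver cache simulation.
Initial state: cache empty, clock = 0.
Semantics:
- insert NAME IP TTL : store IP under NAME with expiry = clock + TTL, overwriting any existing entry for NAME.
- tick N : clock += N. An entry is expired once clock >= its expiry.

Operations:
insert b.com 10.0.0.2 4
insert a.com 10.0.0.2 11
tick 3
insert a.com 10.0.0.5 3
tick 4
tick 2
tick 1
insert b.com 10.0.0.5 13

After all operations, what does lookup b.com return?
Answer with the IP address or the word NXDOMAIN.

Answer: 10.0.0.5

Derivation:
Op 1: insert b.com -> 10.0.0.2 (expiry=0+4=4). clock=0
Op 2: insert a.com -> 10.0.0.2 (expiry=0+11=11). clock=0
Op 3: tick 3 -> clock=3.
Op 4: insert a.com -> 10.0.0.5 (expiry=3+3=6). clock=3
Op 5: tick 4 -> clock=7. purged={a.com,b.com}
Op 6: tick 2 -> clock=9.
Op 7: tick 1 -> clock=10.
Op 8: insert b.com -> 10.0.0.5 (expiry=10+13=23). clock=10
lookup b.com: present, ip=10.0.0.5 expiry=23 > clock=10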